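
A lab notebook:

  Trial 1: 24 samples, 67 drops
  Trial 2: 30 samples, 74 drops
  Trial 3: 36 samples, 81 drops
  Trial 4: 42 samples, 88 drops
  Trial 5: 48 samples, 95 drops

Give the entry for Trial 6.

Samples: +6 each step; 24, 30, 36, 42, 48 → 54.
Drops: 67, 74, 81, 88, 95 → 102 (+7 each step).
Combining the parts gives 54 samples, 102 drops.

54 samples, 102 drops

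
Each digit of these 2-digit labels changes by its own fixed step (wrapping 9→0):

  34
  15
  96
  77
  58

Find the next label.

39

First digit — −2 each step, mod 10: 3, 1, 9, 7, 5 → 3.
For the second digit, +1 each step, mod 10: 4, 5, 6, 7, 8 → 9.
So the next label is 39.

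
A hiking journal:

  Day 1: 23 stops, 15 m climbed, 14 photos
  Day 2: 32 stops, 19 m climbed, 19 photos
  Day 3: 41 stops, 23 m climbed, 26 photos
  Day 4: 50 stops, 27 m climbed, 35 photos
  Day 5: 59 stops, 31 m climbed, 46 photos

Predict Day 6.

Stops: 23, 32, 41, 50, 59 → 68 (+9 each step).
For the m climbed, +4 each step: 15, 19, 23, 27, 31 → 35.
Photos: differences are 5, 7, 9, … (increasing by 2 each time); 14, 19, 26, 35, 46 → 59.
Combining the parts gives 68 stops, 35 m climbed, 59 photos.

68 stops, 35 m climbed, 59 photos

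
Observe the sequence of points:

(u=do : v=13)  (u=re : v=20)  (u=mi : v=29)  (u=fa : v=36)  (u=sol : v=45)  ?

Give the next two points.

(u=la : v=52), (u=ti : v=61)

For the u, runs through the solfège scale do→ti: do, re, mi, fa, sol → la → ti.
V: alternating steps +7, +9, +7, +9, …, so 13, 20, 29, 36, 45 → 52 → 61.
Putting the parts together: (u=la : v=52) and then (u=ti : v=61).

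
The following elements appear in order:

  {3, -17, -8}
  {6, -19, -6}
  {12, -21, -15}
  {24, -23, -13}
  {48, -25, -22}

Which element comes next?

First value goes 3, 6, 12, 24, 48 → 96 (×2 each step).
For the second value, −2 each step: -17, -19, -21, -23, -25 → -27.
Third value: alternating steps +2, −9, +2, −9, …, so -8, -6, -15, -13, -22 → -20.
Putting it together: {96, -27, -20}.

{96, -27, -20}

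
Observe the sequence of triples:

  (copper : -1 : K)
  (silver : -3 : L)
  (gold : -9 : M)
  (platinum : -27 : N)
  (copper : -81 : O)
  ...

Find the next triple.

(silver : -243 : P)

For the metal, repeats copper → silver → gold → platinum: copper, silver, gold, platinum, copper → silver.
Second coordinate: ×3 each step, so -1, -3, -9, -27, -81 → -243.
Letter goes K, L, M, N, O → P (letters move forward 1 place in the alphabet).
Putting it together: (silver : -243 : P).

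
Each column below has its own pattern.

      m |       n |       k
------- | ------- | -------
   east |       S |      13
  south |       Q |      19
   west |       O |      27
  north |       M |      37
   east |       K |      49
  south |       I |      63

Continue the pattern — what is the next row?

west  G  79

Column m: east, south, west, north, east, south → west (repeats east → south → west → north).
For the column n, letters move back 2 places in the alphabet: S, Q, O, M, K, I → G.
Column k — differences are 6, 8, 10, … (increasing by 2 each time): 13, 19, 27, 37, 49, 63 → 79.
Putting it together: west  G  79.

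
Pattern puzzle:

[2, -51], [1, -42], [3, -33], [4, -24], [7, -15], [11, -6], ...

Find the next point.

[18, 3]

First coordinate: each term is the sum of the two before it; 2, 1, 3, 4, 7, 11 → 18.
Second coordinate: -51, -42, -33, -24, -15, -6 → 3 (+9 each step).
Putting it together: [18, 3].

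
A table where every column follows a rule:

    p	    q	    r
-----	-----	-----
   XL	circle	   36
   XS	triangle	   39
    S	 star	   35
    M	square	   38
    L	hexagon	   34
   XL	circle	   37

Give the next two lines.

Column p: repeats XL → XS → S → M → L; XL, XS, S, M, L, XL → XS → S.
Column q goes circle, triangle, star, square, hexagon, circle → triangle → star (repeats circle → triangle → star → square → hexagon).
Column r: alternating steps +3, −4, +3, −4, …; 36, 39, 35, 38, 34, 37 → 33 → 36.
So the next two lines are XS  triangle  33 and S  star  36.

XS  triangle  33; S  star  36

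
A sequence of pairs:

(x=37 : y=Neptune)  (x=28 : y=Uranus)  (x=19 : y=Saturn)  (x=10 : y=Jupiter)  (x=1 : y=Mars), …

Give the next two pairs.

X — −9 each step: 37, 28, 19, 10, 1 → -8 → -17.
Y goes Neptune, Uranus, Saturn, Jupiter, Mars → Earth → Venus (runs backward through the planets Mercury→Neptune).
Putting the parts together: (x=-8 : y=Earth) and then (x=-17 : y=Venus).

(x=-8 : y=Earth), (x=-17 : y=Venus)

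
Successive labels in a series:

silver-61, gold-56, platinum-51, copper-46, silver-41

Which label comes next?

Metal: repeats silver → gold → platinum → copper, so silver, gold, platinum, copper, silver → gold.
For the second component, −5 each step: 61, 56, 51, 46, 41 → 36.
Putting it together: gold-36.

gold-36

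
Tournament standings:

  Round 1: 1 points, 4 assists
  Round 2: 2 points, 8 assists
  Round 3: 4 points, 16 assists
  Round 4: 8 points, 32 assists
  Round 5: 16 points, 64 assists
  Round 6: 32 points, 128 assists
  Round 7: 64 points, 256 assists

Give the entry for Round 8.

Points — ×2 each step: 1, 2, 4, 8, 16, 32, 64 → 128.
Assists goes 4, 8, 16, 32, 64, 128, 256 → 512 (×2 each step).
Combining the parts gives 128 points, 512 assists.

128 points, 512 assists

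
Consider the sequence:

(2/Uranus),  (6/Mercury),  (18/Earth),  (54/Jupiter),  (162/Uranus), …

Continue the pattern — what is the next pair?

First slot: ×3 each step; 2, 6, 18, 54, 162 → 486.
Planet — repeats Uranus → Mercury → Earth → Jupiter: Uranus, Mercury, Earth, Jupiter, Uranus → Mercury.
Putting it together: (486/Mercury).

(486/Mercury)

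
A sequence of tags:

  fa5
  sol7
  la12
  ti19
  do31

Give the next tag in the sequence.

Note: runs through the solfège scale do→ti, so fa, sol, la, ti, do → re.
Second component: 5, 7, 12, 19, 31 → 50 (each term is the sum of the two before it).
Combining the parts gives re50.

re50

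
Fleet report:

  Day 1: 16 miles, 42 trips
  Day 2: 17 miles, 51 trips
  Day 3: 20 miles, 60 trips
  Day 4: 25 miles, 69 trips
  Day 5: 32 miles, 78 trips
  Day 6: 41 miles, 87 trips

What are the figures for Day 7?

52 miles, 96 trips

For the miles, differences are 1, 3, 5, … (increasing by 2 each time): 16, 17, 20, 25, 32, 41 → 52.
Trips — +9 each step: 42, 51, 60, 69, 78, 87 → 96.
Combining the parts gives 52 miles, 96 trips.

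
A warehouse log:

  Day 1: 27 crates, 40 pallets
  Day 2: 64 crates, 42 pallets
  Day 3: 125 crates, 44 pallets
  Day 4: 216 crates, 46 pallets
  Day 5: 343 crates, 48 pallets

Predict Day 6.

512 crates, 50 pallets

Crates — perfect cubes: 3³, 4³, 5³, …: 27, 64, 125, 216, 343 → 512.
Pallets goes 40, 42, 44, 46, 48 → 50 (+2 each step).
Putting it together: 512 crates, 50 pallets.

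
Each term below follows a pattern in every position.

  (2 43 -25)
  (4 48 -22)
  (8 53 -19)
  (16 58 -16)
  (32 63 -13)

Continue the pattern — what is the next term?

First part goes 2, 4, 8, 16, 32 → 64 (×2 each step).
Second part — +5 each step: 43, 48, 53, 58, 63 → 68.
Third part: -25, -22, -19, -16, -13 → -10 (+3 each step).
Combining the parts gives (64 68 -10).

(64 68 -10)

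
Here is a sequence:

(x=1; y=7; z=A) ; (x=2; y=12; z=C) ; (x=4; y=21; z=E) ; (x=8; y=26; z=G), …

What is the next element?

X: ×2 each step, so 1, 2, 4, 8 → 16.
Y — alternating steps +5, +9, +5, +9, …: 7, 12, 21, 26 → 35.
Z: letters move forward 2 places in the alphabet, so A, C, E, G → I.
So the next element is (x=16; y=35; z=I).

(x=16; y=35; z=I)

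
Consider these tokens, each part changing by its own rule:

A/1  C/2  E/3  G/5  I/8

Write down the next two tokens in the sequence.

K/13 then M/21

Letter: A, C, E, G, I → K → M (letters move forward 2 places in the alphabet).
For the second component, each term is the sum of the two before it: 1, 2, 3, 5, 8 → 13 → 21.
So the next two tokens are K/13 and M/21.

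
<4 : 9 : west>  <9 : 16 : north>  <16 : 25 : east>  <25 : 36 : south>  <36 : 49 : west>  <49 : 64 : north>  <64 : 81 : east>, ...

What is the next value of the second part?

First part: 4, 9, 16, 25, 36, 49, 64 → 81 (perfect squares: 2², 3², 4², …).
Second part: perfect squares: 3², 4², 5², …, so 9, 16, 25, 36, 49, 64, 81 → 100.
Direction: west, north, east, south, west, north, east → south (repeats west → north → east → south).

100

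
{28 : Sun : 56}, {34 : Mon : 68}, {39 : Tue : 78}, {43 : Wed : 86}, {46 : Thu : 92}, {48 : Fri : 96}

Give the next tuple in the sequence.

First component — differences are 6, 5, 4, … (decreasing by 1 each time): 28, 34, 39, 43, 46, 48 → 49.
Day: Sun, Mon, Tue, Wed, Thu, Fri → Sat (runs through the weekdays Mon→Sun).
Third component: always 2 × the first component, so 56, 68, 78, 86, 92, 96 → 98.
Combining the parts gives {49 : Sat : 98}.

{49 : Sat : 98}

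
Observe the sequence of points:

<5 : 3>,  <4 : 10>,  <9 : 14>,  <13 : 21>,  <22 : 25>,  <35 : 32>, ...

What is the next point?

<57 : 36>

First slot: each term is the sum of the two before it, so 5, 4, 9, 13, 22, 35 → 57.
For the second slot, alternating steps +7, +4, +7, +4, …: 3, 10, 14, 21, 25, 32 → 36.
Putting it together: <57 : 36>.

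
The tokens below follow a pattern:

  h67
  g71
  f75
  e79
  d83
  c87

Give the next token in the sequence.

Letter goes h, g, f, e, d, c → b (letters move back 1 place in the alphabet).
Second component: +4 each step; 67, 71, 75, 79, 83, 87 → 91.
Combining the parts gives b91.

b91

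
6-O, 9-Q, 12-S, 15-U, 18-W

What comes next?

21-Y

First component — +3 each step: 6, 9, 12, 15, 18 → 21.
Letter goes O, Q, S, U, W → Y (letters move forward 2 places in the alphabet).
Putting it together: 21-Y.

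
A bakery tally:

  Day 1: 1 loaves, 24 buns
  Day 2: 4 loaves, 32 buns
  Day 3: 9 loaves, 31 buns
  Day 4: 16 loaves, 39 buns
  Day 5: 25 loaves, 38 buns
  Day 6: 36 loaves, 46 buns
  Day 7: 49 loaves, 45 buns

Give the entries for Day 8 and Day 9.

For the loaves, perfect squares: 1², 2², 3², …: 1, 4, 9, 16, 25, 36, 49 → 64 → 81.
For the buns, alternating steps +8, −1, +8, −1, …: 24, 32, 31, 39, 38, 46, 45 → 53 → 52.
Putting the parts together: 64 loaves, 53 buns and then 81 loaves, 52 buns.

64 loaves, 53 buns; 81 loaves, 52 buns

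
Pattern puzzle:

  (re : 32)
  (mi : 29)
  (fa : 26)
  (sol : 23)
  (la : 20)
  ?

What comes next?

(ti : 17)

Note — runs through the solfège scale do→ti: re, mi, fa, sol, la → ti.
Second coordinate: −3 each step; 32, 29, 26, 23, 20 → 17.
Putting it together: (ti : 17).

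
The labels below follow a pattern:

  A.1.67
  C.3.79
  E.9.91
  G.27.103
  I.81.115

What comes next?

Letter goes A, C, E, G, I → K (letters move forward 2 places in the alphabet).
Second component: ×3 each step, so 1, 3, 9, 27, 81 → 243.
Third component: +12 each step, so 67, 79, 91, 103, 115 → 127.
So the next label is K.243.127.

K.243.127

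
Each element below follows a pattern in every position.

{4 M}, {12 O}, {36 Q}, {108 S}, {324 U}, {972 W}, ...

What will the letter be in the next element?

Y

For the first value, ×3 each step: 4, 12, 36, 108, 324, 972 → 2916.
Letter goes M, O, Q, S, U, W → Y (letters move forward 2 places in the alphabet).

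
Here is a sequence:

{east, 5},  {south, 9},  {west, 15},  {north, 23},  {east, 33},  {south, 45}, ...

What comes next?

{west, 59}

For the direction, repeats east → south → west → north: east, south, west, north, east, south → west.
Second part — differences are 4, 6, 8, … (increasing by 2 each time): 5, 9, 15, 23, 33, 45 → 59.
Combining the parts gives {west, 59}.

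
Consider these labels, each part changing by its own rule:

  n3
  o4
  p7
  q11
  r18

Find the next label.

s29

Letter: letters move forward 1 place in the alphabet, so n, o, p, q, r → s.
Second component — each term is the sum of the two before it: 3, 4, 7, 11, 18 → 29.
Combining the parts gives s29.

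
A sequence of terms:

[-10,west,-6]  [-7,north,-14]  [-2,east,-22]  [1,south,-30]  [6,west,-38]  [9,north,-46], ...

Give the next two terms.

[14,east,-54], [17,south,-62]

For the first value, alternating steps +3, +5, +3, +5, …: -10, -7, -2, 1, 6, 9 → 14 → 17.
Direction — repeats west → north → east → south: west, north, east, south, west, north → east → south.
For the third value, −8 each step: -6, -14, -22, -30, -38, -46 → -54 → -62.
Putting the parts together: [14,east,-54] and then [17,south,-62].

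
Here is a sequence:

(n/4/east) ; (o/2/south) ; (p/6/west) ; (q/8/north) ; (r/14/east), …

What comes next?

Letter goes n, o, p, q, r → s (letters move forward 1 place in the alphabet).
For the second component, each term is the sum of the two before it: 4, 2, 6, 8, 14 → 22.
Direction: repeats east → south → west → north, so east, south, west, north, east → south.
So the next element is (s/22/south).

(s/22/south)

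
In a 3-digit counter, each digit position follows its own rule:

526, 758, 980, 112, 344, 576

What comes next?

708

First digit — +2 each step, mod 10: 5, 7, 9, 1, 3, 5 → 7.
Second digit: +3 each step, mod 10; 2, 5, 8, 1, 4, 7 → 0.
Third digit: +2 each step, mod 10, so 6, 8, 0, 2, 4, 6 → 8.
Combining the parts gives 708.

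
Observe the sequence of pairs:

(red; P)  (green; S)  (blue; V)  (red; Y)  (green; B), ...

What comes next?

For the colour, repeats red → green → blue: red, green, blue, red, green → blue.
For the letter, letters move forward 3 places in the alphabet, wrapping Z→A: P, S, V, Y, B → E.
Putting it together: (blue; E).

(blue; E)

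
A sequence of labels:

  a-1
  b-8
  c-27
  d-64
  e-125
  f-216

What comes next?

For the letter, letters move forward 1 place in the alphabet: a, b, c, d, e, f → g.
Second component goes 1, 8, 27, 64, 125, 216 → 343 (perfect cubes: 1³, 2³, 3³, …).
Combining the parts gives g-343.

g-343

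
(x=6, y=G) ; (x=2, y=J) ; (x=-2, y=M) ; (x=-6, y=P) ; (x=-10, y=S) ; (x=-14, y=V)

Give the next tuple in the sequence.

(x=-18, y=Y)

X: −4 each step, so 6, 2, -2, -6, -10, -14 → -18.
Y: letters move forward 3 places in the alphabet; G, J, M, P, S, V → Y.
Combining the parts gives (x=-18, y=Y).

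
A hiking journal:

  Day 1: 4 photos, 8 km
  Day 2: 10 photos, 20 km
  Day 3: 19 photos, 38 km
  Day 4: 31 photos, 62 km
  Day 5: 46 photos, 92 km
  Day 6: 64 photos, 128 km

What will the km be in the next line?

Photos: differences are 6, 9, 12, … (increasing by 3 each time); 4, 10, 19, 31, 46, 64 → 85.
Km goes 8, 20, 38, 62, 92, 128 → 170 (always 2 × the photos).

170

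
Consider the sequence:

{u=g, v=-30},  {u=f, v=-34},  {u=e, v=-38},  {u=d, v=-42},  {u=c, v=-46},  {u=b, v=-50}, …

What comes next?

For the u, letters move back 1 place in the alphabet: g, f, e, d, c, b → a.
V: -30, -34, -38, -42, -46, -50 → -54 (−4 each step).
Combining the parts gives {u=a, v=-54}.

{u=a, v=-54}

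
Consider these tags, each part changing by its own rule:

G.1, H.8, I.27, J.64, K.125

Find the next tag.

For the letter, letters move forward 1 place in the alphabet: G, H, I, J, K → L.
Second component goes 1, 8, 27, 64, 125 → 216 (perfect cubes: 1³, 2³, 3³, …).
Combining the parts gives L.216.

L.216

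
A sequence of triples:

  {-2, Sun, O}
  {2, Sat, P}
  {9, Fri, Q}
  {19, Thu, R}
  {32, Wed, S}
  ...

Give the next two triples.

{48, Tue, T}, {67, Mon, U}

First entry: -2, 2, 9, 19, 32 → 48 → 67 (differences are 4, 7, 10, … (increasing by 3 each time)).
Day: runs backward through the weekdays Mon→Sun; Sun, Sat, Fri, Thu, Wed → Tue → Mon.
For the letter, letters move forward 1 place in the alphabet: O, P, Q, R, S → T → U.
Putting the parts together: {48, Tue, T} and then {67, Mon, U}.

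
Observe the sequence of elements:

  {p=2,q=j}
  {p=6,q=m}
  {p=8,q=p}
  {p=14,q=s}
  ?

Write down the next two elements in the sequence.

{p=22,q=v}, {p=36,q=y}

P: each term is the sum of the two before it; 2, 6, 8, 14 → 22 → 36.
Q: j, m, p, s → v → y (letters move forward 3 places in the alphabet).
Putting the parts together: {p=22,q=v} and then {p=36,q=y}.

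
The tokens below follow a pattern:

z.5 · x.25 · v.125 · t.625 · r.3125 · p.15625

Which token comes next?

n.78125

Letter: z, x, v, t, r, p → n (letters move back 2 places in the alphabet).
Second component goes 5, 25, 125, 625, 3125, 15625 → 78125 (×5 each step).
Putting it together: n.78125.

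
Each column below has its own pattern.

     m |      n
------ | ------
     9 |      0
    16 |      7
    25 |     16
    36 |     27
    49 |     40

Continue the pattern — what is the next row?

Column m goes 9, 16, 25, 36, 49 → 64 (perfect squares: 3², 4², 5², …).
Column n — always 9 less than the column m: 0, 7, 16, 27, 40 → 55.
Combining the parts gives 64  55.

64  55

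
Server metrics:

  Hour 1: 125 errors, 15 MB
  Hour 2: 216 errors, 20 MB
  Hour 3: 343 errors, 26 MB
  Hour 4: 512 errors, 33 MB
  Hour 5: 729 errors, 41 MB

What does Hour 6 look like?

1000 errors, 50 MB

Errors goes 125, 216, 343, 512, 729 → 1000 (perfect cubes: 5³, 6³, 7³, …).
MB goes 15, 20, 26, 33, 41 → 50 (differences are 5, 6, 7, … (increasing by 1 each time)).
So the next record is 1000 errors, 50 MB.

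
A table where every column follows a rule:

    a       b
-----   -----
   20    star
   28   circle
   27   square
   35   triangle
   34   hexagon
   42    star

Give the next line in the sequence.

41  circle

Column a: 20, 28, 27, 35, 34, 42 → 41 (alternating steps +8, −1, +8, −1, …).
Column b — repeats star → circle → square → triangle → hexagon: star, circle, square, triangle, hexagon, star → circle.
Combining the parts gives 41  circle.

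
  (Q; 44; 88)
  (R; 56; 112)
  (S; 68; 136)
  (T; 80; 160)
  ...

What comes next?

(U; 92; 184)

Letter: letters move forward 1 place in the alphabet; Q, R, S, T → U.
Second part goes 44, 56, 68, 80 → 92 (+12 each step).
Third part: always 2 × the second part; 88, 112, 136, 160 → 184.
So the next element is (U; 92; 184).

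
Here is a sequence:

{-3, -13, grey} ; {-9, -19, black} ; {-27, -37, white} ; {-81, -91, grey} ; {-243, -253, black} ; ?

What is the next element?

First entry: -3, -9, -27, -81, -243 → -729 (×3 each step).
Second entry: -13, -19, -37, -91, -253 → -739 (always 10 less than the first entry).
Shade: repeats grey → black → white; grey, black, white, grey, black → white.
Putting it together: {-729, -739, white}.

{-729, -739, white}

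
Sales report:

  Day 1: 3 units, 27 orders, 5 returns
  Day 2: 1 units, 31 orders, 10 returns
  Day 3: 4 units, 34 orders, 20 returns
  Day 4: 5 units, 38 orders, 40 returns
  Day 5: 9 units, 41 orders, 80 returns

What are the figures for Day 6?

Units: each term is the sum of the two before it; 3, 1, 4, 5, 9 → 14.
For the orders, alternating steps +4, +3, +4, +3, …: 27, 31, 34, 38, 41 → 45.
Returns: ×2 each step, so 5, 10, 20, 40, 80 → 160.
So the next record is 14 units, 45 orders, 160 returns.

14 units, 45 orders, 160 returns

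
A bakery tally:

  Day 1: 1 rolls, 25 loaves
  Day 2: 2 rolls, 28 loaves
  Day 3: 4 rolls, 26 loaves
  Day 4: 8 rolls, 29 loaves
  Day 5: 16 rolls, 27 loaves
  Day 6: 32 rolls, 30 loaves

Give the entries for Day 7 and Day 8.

Rolls: 1, 2, 4, 8, 16, 32 → 64 → 128 (×2 each step).
Loaves: alternating steps +3, −2, +3, −2, …; 25, 28, 26, 29, 27, 30 → 28 → 31.
Putting the parts together: 64 rolls, 28 loaves and then 128 rolls, 31 loaves.

64 rolls, 28 loaves; 128 rolls, 31 loaves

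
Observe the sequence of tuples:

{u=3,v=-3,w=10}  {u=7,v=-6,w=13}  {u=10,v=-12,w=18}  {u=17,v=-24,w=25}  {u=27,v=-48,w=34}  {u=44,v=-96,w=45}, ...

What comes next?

{u=71,v=-192,w=58}

U: each term is the sum of the two before it; 3, 7, 10, 17, 27, 44 → 71.
V — ×2 each step: -3, -6, -12, -24, -48, -96 → -192.
W: 10, 13, 18, 25, 34, 45 → 58 (differences are 3, 5, 7, … (increasing by 2 each time)).
Putting it together: {u=71,v=-192,w=58}.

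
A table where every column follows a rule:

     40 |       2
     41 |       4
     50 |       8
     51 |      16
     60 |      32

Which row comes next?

First component: alternating steps +1, +9, +1, +9, …; 40, 41, 50, 51, 60 → 61.
Second component — ×2 each step: 2, 4, 8, 16, 32 → 64.
Combining the parts gives 61  64.

61  64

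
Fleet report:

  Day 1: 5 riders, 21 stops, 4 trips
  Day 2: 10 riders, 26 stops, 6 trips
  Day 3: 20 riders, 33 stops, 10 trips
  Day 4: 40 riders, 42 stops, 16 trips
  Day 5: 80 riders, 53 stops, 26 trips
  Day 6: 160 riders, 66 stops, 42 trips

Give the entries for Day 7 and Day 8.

320 riders, 81 stops, 68 trips; 640 riders, 98 stops, 110 trips

Riders: ×2 each step; 5, 10, 20, 40, 80, 160 → 320 → 640.
Stops: differences are 5, 7, 9, … (increasing by 2 each time); 21, 26, 33, 42, 53, 66 → 81 → 98.
Trips — each term is the sum of the two before it: 4, 6, 10, 16, 26, 42 → 68 → 110.
So the next two rows are 320 riders, 81 stops, 68 trips and 640 riders, 98 stops, 110 trips.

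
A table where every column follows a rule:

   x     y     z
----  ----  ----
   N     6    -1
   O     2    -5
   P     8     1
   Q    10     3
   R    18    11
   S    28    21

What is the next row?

T  46  39

Column x goes N, O, P, Q, R, S → T (letters move forward 1 place in the alphabet).
For the column y, each term is the sum of the two before it: 6, 2, 8, 10, 18, 28 → 46.
Column z — always 7 less than the column y: -1, -5, 1, 3, 11, 21 → 39.
Putting it together: T  46  39.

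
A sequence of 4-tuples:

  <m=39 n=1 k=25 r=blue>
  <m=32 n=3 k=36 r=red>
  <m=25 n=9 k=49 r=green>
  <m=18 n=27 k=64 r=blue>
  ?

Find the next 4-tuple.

M — −7 each step: 39, 32, 25, 18 → 11.
N: ×3 each step; 1, 3, 9, 27 → 81.
K: 25, 36, 49, 64 → 81 (perfect squares: 5², 6², 7², …).
R: repeats blue → red → green; blue, red, green, blue → red.
Putting it together: <m=11 n=81 k=81 r=red>.

<m=11 n=81 k=81 r=red>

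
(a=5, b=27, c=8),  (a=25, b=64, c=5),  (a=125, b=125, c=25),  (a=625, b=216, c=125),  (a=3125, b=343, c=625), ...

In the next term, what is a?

15625

A: 5, 25, 125, 625, 3125 → 15625 (×5 each step).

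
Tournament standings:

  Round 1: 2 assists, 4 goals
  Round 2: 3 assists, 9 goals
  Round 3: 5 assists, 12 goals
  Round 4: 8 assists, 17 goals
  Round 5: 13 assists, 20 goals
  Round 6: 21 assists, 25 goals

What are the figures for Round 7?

Assists goes 2, 3, 5, 8, 13, 21 → 34 (each term is the sum of the two before it).
Goals goes 4, 9, 12, 17, 20, 25 → 28 (alternating steps +5, +3, +5, +3, …).
Combining the parts gives 34 assists, 28 goals.

34 assists, 28 goals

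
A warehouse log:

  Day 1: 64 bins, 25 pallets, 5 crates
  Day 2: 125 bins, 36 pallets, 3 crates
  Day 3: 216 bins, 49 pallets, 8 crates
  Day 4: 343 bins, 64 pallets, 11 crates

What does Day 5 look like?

Bins: perfect cubes: 4³, 5³, 6³, …, so 64, 125, 216, 343 → 512.
Pallets: perfect squares: 5², 6², 7², …; 25, 36, 49, 64 → 81.
Crates: each term is the sum of the two before it; 5, 3, 8, 11 → 19.
Putting it together: 512 bins, 81 pallets, 19 crates.

512 bins, 81 pallets, 19 crates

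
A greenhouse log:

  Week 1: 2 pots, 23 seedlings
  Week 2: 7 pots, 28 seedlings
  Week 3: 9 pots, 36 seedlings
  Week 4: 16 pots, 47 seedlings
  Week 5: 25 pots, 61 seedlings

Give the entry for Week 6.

41 pots, 78 seedlings

Pots — each term is the sum of the two before it: 2, 7, 9, 16, 25 → 41.
Seedlings — differences are 5, 8, 11, … (increasing by 3 each time): 23, 28, 36, 47, 61 → 78.
Putting it together: 41 pots, 78 seedlings.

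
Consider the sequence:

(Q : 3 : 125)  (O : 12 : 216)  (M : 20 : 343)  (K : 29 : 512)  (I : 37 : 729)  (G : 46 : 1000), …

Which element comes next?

Letter goes Q, O, M, K, I, G → E (letters move back 2 places in the alphabet).
Second component: 3, 12, 20, 29, 37, 46 → 54 (alternating steps +9, +8, +9, +8, …).
Third component: perfect cubes: 5³, 6³, 7³, …; 125, 216, 343, 512, 729, 1000 → 1331.
Putting it together: (E : 54 : 1331).

(E : 54 : 1331)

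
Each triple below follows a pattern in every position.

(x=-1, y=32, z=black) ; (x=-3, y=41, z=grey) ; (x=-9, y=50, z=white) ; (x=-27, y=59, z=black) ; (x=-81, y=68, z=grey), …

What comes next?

X: -1, -3, -9, -27, -81 → -243 (×3 each step).
Y — +9 each step: 32, 41, 50, 59, 68 → 77.
For the z, repeats black → grey → white: black, grey, white, black, grey → white.
So the next triple is (x=-243, y=77, z=white).

(x=-243, y=77, z=white)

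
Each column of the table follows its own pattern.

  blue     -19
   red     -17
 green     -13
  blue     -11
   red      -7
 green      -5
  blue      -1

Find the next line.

Colour: repeats blue → red → green; blue, red, green, blue, red, green, blue → red.
Second component — alternating steps +2, +4, +2, +4, …: -19, -17, -13, -11, -7, -5, -1 → 1.
So the next line is red  1.

red  1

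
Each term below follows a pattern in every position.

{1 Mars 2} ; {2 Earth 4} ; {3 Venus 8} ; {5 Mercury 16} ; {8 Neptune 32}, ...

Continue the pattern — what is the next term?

{13 Uranus 64}

First entry — each term is the sum of the two before it: 1, 2, 3, 5, 8 → 13.
Planet goes Mars, Earth, Venus, Mercury, Neptune → Uranus (runs backward through the planets Mercury→Neptune).
Third entry — ×2 each step: 2, 4, 8, 16, 32 → 64.
So the next term is {13 Uranus 64}.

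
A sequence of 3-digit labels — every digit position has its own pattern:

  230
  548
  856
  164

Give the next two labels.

For the first digit, +3 each step, mod 10: 2, 5, 8, 1 → 4 → 7.
Second digit — +1 each step, mod 10: 3, 4, 5, 6 → 7 → 8.
Third digit goes 0, 8, 6, 4 → 2 → 0 (−2 each step, mod 10).
So the next two labels are 472 and 780.

472, 780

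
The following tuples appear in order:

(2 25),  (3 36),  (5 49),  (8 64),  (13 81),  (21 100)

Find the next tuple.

For the first part, each term is the sum of the two before it: 2, 3, 5, 8, 13, 21 → 34.
Second part: perfect squares: 5², 6², 7², …; 25, 36, 49, 64, 81, 100 → 121.
Combining the parts gives (34 121).

(34 121)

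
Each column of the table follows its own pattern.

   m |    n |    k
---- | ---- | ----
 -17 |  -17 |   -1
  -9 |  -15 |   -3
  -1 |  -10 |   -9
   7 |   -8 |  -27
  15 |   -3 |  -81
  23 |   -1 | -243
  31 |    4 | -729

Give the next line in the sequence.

Column m: +8 each step; -17, -9, -1, 7, 15, 23, 31 → 39.
Column n — alternating steps +2, +5, +2, +5, …: -17, -15, -10, -8, -3, -1, 4 → 6.
Column k: ×3 each step, so -1, -3, -9, -27, -81, -243, -729 → -2187.
So the next line is 39  6  -2187.

39  6  -2187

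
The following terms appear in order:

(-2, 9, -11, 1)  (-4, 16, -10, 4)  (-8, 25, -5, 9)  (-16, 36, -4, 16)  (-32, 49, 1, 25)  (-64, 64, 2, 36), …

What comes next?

(-128, 81, 7, 49)

For the first coordinate, ×2 each step: -2, -4, -8, -16, -32, -64 → -128.
Second coordinate — perfect squares: 3², 4², 5², …: 9, 16, 25, 36, 49, 64 → 81.
Third coordinate: -11, -10, -5, -4, 1, 2 → 7 (alternating steps +1, +5, +1, +5, …).
Fourth coordinate: perfect squares: 1², 2², 3², …; 1, 4, 9, 16, 25, 36 → 49.
So the next term is (-128, 81, 7, 49).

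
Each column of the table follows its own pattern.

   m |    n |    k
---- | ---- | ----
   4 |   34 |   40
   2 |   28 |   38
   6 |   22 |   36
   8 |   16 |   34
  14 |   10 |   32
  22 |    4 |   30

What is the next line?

Column m: each term is the sum of the two before it; 4, 2, 6, 8, 14, 22 → 36.
Column n: −6 each step; 34, 28, 22, 16, 10, 4 → -2.
Column k: 40, 38, 36, 34, 32, 30 → 28 (−2 each step).
Putting it together: 36  -2  28.

36  -2  28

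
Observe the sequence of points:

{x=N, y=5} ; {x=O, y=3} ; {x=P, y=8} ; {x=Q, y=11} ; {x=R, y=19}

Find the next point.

X — letters move forward 1 place in the alphabet: N, O, P, Q, R → S.
Y: each term is the sum of the two before it; 5, 3, 8, 11, 19 → 30.
So the next point is {x=S, y=30}.

{x=S, y=30}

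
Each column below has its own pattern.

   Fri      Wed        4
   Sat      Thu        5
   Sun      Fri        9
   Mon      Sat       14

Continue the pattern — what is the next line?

First day — runs through the weekdays Mon→Sun: Fri, Sat, Sun, Mon → Tue.
Second day: runs through the weekdays Mon→Sun, so Wed, Thu, Fri, Sat → Sun.
Third component: each term is the sum of the two before it; 4, 5, 9, 14 → 23.
Combining the parts gives Tue  Sun  23.

Tue  Sun  23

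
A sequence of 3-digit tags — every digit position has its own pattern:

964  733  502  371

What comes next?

140

First digit: 9, 7, 5, 3 → 1 (−2 each step, mod 10).
Second digit goes 6, 3, 0, 7 → 4 (−3 each step, mod 10).
Third digit: −1 each step, mod 10, so 4, 3, 2, 1 → 0.
Combining the parts gives 140.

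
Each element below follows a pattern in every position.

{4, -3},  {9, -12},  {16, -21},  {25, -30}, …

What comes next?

{36, -39}

First coordinate goes 4, 9, 16, 25 → 36 (perfect squares: 2², 3², 4², …).
Second coordinate: -3, -12, -21, -30 → -39 (−9 each step).
Combining the parts gives {36, -39}.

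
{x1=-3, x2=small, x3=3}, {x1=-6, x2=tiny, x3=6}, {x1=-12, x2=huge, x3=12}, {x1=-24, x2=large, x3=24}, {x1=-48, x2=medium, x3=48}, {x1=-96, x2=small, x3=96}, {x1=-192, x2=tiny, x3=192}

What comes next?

{x1=-384, x2=huge, x3=384}

X1: ×2 each step, so -3, -6, -12, -24, -48, -96, -192 → -384.
X2 — repeats small → tiny → huge → large → medium: small, tiny, huge, large, medium, small, tiny → huge.
X3: always the negative of the x1; 3, 6, 12, 24, 48, 96, 192 → 384.
So the next term is {x1=-384, x2=huge, x3=384}.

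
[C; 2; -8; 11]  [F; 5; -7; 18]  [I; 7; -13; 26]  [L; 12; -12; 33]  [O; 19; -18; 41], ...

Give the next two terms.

Letter: C, F, I, L, O → R → U (letters move forward 3 places in the alphabet).
Second part goes 2, 5, 7, 12, 19 → 31 → 50 (each term is the sum of the two before it).
For the third part, alternating steps +1, −6, +1, −6, …: -8, -7, -13, -12, -18 → -17 → -23.
Fourth part: alternating steps +7, +8, +7, +8, …, so 11, 18, 26, 33, 41 → 48 → 56.
Putting the parts together: [R; 31; -17; 48] and then [U; 50; -23; 56].

[R; 31; -17; 48], [U; 50; -23; 56]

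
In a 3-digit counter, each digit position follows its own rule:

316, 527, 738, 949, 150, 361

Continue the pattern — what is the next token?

First digit: +2 each step, mod 10; 3, 5, 7, 9, 1, 3 → 5.
Second digit goes 1, 2, 3, 4, 5, 6 → 7 (+1 each step, mod 10).
Third digit: +1 each step, mod 10, so 6, 7, 8, 9, 0, 1 → 2.
Putting it together: 572.

572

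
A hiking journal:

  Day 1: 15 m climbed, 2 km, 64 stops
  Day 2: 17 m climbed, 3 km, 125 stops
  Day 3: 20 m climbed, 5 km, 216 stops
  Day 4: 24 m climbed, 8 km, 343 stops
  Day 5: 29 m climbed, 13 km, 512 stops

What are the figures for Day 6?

35 m climbed, 21 km, 729 stops

M climbed: differences are 2, 3, 4, … (increasing by 1 each time), so 15, 17, 20, 24, 29 → 35.
Km goes 2, 3, 5, 8, 13 → 21 (each term is the sum of the two before it).
Stops goes 64, 125, 216, 343, 512 → 729 (perfect cubes: 4³, 5³, 6³, …).
Combining the parts gives 35 m climbed, 21 km, 729 stops.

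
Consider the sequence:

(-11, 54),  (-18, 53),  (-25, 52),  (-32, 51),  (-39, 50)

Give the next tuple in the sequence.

(-46, 49)

First component: −7 each step; -11, -18, -25, -32, -39 → -46.
Second component goes 54, 53, 52, 51, 50 → 49 (−1 each step).
Putting it together: (-46, 49).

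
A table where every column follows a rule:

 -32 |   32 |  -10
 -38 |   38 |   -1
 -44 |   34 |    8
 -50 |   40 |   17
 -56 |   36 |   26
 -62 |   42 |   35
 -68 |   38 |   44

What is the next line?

-74  44  53

First component: -32, -38, -44, -50, -56, -62, -68 → -74 (−6 each step).
For the second component, alternating steps +6, −4, +6, −4, …: 32, 38, 34, 40, 36, 42, 38 → 44.
For the third component, +9 each step: -10, -1, 8, 17, 26, 35, 44 → 53.
So the next line is -74  44  53.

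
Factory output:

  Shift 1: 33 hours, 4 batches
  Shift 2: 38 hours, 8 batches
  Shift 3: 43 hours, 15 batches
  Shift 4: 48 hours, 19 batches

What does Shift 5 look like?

53 hours, 26 batches

Hours: +5 each step; 33, 38, 43, 48 → 53.
Batches goes 4, 8, 15, 19 → 26 (alternating steps +4, +7, +4, +7, …).
Combining the parts gives 53 hours, 26 batches.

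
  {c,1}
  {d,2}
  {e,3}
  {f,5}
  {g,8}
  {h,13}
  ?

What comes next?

For the letter, letters move forward 1 place in the alphabet: c, d, e, f, g, h → i.
Second part: each term is the sum of the two before it; 1, 2, 3, 5, 8, 13 → 21.
Combining the parts gives {i,21}.

{i,21}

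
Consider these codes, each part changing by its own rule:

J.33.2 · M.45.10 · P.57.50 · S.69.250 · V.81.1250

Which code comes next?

Y.93.6250

Letter: J, M, P, S, V → Y (letters move forward 3 places in the alphabet).
Second component: 33, 45, 57, 69, 81 → 93 (+12 each step).
Third component: 2, 10, 50, 250, 1250 → 6250 (×5 each step).
Combining the parts gives Y.93.6250.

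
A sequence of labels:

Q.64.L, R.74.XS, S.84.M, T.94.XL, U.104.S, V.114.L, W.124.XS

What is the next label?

X.134.M

Letter: letters move forward 1 place in the alphabet; Q, R, S, T, U, V, W → X.
Second component: +10 each step; 64, 74, 84, 94, 104, 114, 124 → 134.
Size: repeats L → XS → M → XL → S; L, XS, M, XL, S, L, XS → M.
So the next label is X.134.M.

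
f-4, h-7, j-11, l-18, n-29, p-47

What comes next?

Letter: letters move forward 2 places in the alphabet; f, h, j, l, n, p → r.
For the second component, each term is the sum of the two before it: 4, 7, 11, 18, 29, 47 → 76.
Putting it together: r-76.

r-76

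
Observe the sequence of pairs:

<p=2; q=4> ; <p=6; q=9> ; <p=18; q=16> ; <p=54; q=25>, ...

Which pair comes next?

P — ×3 each step: 2, 6, 18, 54 → 162.
For the q, perfect squares: 2², 3², 4², …: 4, 9, 16, 25 → 36.
So the next pair is <p=162; q=36>.

<p=162; q=36>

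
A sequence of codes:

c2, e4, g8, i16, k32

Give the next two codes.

m64, o128

Letter: c, e, g, i, k → m → o (letters move forward 2 places in the alphabet).
Second component goes 2, 4, 8, 16, 32 → 64 → 128 (×2 each step).
Putting the parts together: m64 and then o128.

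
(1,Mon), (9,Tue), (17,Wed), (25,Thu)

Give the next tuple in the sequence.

First slot: +8 each step, so 1, 9, 17, 25 → 33.
Day goes Mon, Tue, Wed, Thu → Fri (runs through the weekdays Mon→Sun).
Combining the parts gives (33,Fri).

(33,Fri)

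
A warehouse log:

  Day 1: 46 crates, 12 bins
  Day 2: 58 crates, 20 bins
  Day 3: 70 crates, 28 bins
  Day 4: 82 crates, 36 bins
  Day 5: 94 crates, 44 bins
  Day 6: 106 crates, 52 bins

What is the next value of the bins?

60

Bins: +8 each step; 12, 20, 28, 36, 44, 52 → 60.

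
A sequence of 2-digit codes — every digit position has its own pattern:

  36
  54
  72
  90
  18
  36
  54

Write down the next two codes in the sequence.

For the first digit, +2 each step, mod 10: 3, 5, 7, 9, 1, 3, 5 → 7 → 9.
Second digit: −2 each step, mod 10, so 6, 4, 2, 0, 8, 6, 4 → 2 → 0.
Putting the parts together: 72 and then 90.

72 then 90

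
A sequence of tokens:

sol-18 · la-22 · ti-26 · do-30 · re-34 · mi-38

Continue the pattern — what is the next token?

Note: runs through the solfège scale do→ti, so sol, la, ti, do, re, mi → fa.
Second component — +4 each step: 18, 22, 26, 30, 34, 38 → 42.
Putting it together: fa-42.

fa-42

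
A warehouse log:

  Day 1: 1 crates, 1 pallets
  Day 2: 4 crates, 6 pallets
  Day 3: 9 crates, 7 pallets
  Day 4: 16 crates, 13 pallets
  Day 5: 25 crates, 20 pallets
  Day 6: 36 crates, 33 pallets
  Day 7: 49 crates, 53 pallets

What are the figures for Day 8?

Crates: perfect squares: 1², 2², 3², …; 1, 4, 9, 16, 25, 36, 49 → 64.
Pallets: 1, 6, 7, 13, 20, 33, 53 → 86 (each term is the sum of the two before it).
So the next row is 64 crates, 86 pallets.

64 crates, 86 pallets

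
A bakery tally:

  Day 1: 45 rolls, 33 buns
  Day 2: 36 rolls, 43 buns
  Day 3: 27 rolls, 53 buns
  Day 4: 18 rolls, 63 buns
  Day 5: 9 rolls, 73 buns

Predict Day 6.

Rolls goes 45, 36, 27, 18, 9 → 0 (−9 each step).
Buns: +10 each step; 33, 43, 53, 63, 73 → 83.
So the next record is 0 rolls, 83 buns.

0 rolls, 83 buns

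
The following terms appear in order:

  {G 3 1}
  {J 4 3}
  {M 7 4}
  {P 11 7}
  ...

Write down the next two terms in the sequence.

{S 18 11}, {V 29 18}

Letter: letters move forward 3 places in the alphabet, so G, J, M, P → S → V.
Second value goes 3, 4, 7, 11 → 18 → 29 (each term is the sum of the two before it).
Third value: each term is the sum of the two before it; 1, 3, 4, 7 → 11 → 18.
Putting the parts together: {S 18 11} and then {V 29 18}.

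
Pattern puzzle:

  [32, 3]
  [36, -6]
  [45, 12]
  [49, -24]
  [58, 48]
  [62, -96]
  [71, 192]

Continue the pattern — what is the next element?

[75, -384]

First part: alternating steps +4, +9, +4, +9, …; 32, 36, 45, 49, 58, 62, 71 → 75.
Second part: ×(-2) each step; 3, -6, 12, -24, 48, -96, 192 → -384.
Putting it together: [75, -384].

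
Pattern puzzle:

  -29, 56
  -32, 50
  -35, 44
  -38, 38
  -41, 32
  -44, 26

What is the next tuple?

-47, 20

First coordinate goes -29, -32, -35, -38, -41, -44 → -47 (−3 each step).
Second coordinate goes 56, 50, 44, 38, 32, 26 → 20 (−6 each step).
Combining the parts gives -47, 20.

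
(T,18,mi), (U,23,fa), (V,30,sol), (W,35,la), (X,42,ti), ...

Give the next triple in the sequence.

(Y,47,do)

Letter: letters move forward 1 place in the alphabet; T, U, V, W, X → Y.
Second entry — alternating steps +5, +7, +5, +7, …: 18, 23, 30, 35, 42 → 47.
Note: mi, fa, sol, la, ti → do (runs through the solfège scale do→ti).
Combining the parts gives (Y,47,do).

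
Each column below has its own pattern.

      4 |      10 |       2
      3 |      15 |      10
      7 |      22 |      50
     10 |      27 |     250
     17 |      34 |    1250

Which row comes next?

27  39  6250

First component: 4, 3, 7, 10, 17 → 27 (each term is the sum of the two before it).
Second component: alternating steps +5, +7, +5, +7, …; 10, 15, 22, 27, 34 → 39.
For the third component, ×5 each step: 2, 10, 50, 250, 1250 → 6250.
So the next row is 27  39  6250.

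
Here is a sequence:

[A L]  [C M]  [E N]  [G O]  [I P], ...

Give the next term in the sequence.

First letter — letters move forward 2 places in the alphabet: A, C, E, G, I → K.
Second letter: letters move forward 1 place in the alphabet, so L, M, N, O, P → Q.
Putting it together: [K Q].

[K Q]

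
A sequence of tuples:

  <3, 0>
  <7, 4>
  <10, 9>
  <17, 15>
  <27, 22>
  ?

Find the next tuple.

First slot: 3, 7, 10, 17, 27 → 44 (each term is the sum of the two before it).
Second slot: 0, 4, 9, 15, 22 → 30 (differences are 4, 5, 6, … (increasing by 1 each time)).
Putting it together: <44, 30>.

<44, 30>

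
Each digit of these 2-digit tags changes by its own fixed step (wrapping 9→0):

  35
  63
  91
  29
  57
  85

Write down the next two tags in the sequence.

First digit goes 3, 6, 9, 2, 5, 8 → 1 → 4 (+3 each step, mod 10).
Second digit: 5, 3, 1, 9, 7, 5 → 3 → 1 (−2 each step, mod 10).
So the next two tags are 13 and 41.

13 then 41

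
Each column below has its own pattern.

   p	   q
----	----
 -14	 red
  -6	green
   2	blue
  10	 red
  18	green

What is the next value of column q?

Column q — repeats red → green → blue: red, green, blue, red, green → blue.

blue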